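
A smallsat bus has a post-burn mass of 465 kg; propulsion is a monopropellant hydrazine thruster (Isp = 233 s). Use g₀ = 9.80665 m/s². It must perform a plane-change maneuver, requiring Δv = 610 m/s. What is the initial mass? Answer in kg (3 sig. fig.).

initial mass ≈ 607 kg

v_e = Isp · g₀ = 233 × 9.80665 = 2284.9 m/s.
m₀/m_f = exp(Δv / v_e) = exp(610 / 2284.9) = exp(0.2670) = 1.3060.
m₀ = m_f × 1.3060 = 465 × 1.3060 = 607.29 kg.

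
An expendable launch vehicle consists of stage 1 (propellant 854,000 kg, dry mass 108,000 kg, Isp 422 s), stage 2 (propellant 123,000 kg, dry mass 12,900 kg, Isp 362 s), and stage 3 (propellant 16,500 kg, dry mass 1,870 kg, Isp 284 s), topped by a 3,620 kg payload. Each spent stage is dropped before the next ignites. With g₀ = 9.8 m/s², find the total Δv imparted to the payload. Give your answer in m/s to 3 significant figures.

Δv ≈ 15200 m/s

Ignition mass of stage 1 = 854,000+108,000 + 123,000+12,900 + 16,500+1,870 + 3,620 = 1,119,890 kg.
Stage 1: m₀ = 1,119,890 kg, m_f = 1,119,890 − 854,000 = 265,890 kg; Δv = 422×9.8×ln(4.212) = 4135.6×1.4379 ≈ 5947 m/s.
Stage 2: m₀ = 157,890 kg, m_f = 157,890 − 123,000 = 34,890 kg; Δv = 362×9.8×ln(4.525) = 3547.6×1.5097 ≈ 5356 m/s.
Stage 3: m₀ = 21,990 kg, m_f = 21,990 − 16,500 = 5,490 kg; Δv = 284×9.8×ln(4.005) = 2783.2×1.3877 ≈ 3862 m/s.
Total Δv = 5947 + 5356 + 3862 = 15165 m/s.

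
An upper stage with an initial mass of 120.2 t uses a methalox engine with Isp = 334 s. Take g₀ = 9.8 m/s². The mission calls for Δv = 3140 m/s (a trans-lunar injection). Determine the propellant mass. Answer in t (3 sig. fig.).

propellant mass ≈ 74.1 t

v_e = Isp · g₀ = 334 × 9.8 = 3273.2 m/s.
m₀/m_f = exp(Δv / v_e) = exp(3140 / 3273.2) = exp(0.9593) = 2.6099.
m_f = 120.2 / 2.6099 = 46.0554 t, so propellant = m₀ − m_f = 120.2 − 46.0554 = 74.1446 t.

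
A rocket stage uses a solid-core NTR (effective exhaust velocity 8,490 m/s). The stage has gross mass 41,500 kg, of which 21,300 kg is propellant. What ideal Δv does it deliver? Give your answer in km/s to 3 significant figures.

m_f = m₀ − m_prop = 41,500 − 21,300 = 20,200 kg.
Δv = v_e · ln(m₀/m_f) = 8490.0 × ln(2.054) = 8490.0 × 0.7200 ≈ 6112.9 m/s.

Δv ≈ 6.11 km/s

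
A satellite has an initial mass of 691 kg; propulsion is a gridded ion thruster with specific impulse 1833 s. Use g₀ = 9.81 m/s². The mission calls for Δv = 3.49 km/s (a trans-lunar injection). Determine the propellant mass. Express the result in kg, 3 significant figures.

v_e = Isp · g₀ = 1833 × 9.81 = 17981.7 m/s.
m₀/m_f = exp(Δv / v_e) = exp(3490 / 17981.7) = exp(0.1941) = 1.2142.
m_f = 691 / 1.2142 = 569.099 kg, so propellant = m₀ − m_f = 691 − 569.099 = 121.901 kg.

propellant mass ≈ 122 kg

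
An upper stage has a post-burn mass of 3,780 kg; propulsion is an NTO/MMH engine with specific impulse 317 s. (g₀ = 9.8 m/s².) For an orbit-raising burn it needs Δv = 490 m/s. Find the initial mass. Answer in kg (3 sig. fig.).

initial mass ≈ 4430 kg

v_e = Isp · g₀ = 317 × 9.8 = 3106.6 m/s.
m₀/m_f = exp(Δv / v_e) = exp(490 / 3106.6) = exp(0.1577) = 1.1708.
m₀ = m_f × 1.1708 = 3,780 × 1.1708 = 4,425.62 kg.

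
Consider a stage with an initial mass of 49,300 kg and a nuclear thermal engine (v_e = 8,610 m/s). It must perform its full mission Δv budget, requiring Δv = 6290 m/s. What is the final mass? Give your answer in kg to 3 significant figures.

final mass ≈ 23700 kg

Using Δv = v_e ln(m₀/m_f): m₀/m_f = exp(Δv / v_e) = exp(6290 / 8610.0) = exp(0.7305) = 2.0762.
m_f = m₀ / 2.0762 = 49,300 / 2.0762 = 23,745.3 kg.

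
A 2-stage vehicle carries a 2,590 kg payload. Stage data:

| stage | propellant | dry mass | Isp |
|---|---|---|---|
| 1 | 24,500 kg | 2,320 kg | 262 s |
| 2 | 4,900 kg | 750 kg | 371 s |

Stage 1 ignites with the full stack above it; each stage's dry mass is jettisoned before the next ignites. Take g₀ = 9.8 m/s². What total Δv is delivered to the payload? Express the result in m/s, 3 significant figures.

Δv ≈ 6360 m/s

Ignition mass of stage 1 = 24,500+2,320 + 4,900+750 + 2,590 = 35,060 kg.
Stage 1: m₀ = 35,060 kg, m_f = 35,060 − 24,500 = 10,560 kg; Δv = 262×9.8×ln(3.32) = 2567.6×1.2000 ≈ 3081 m/s.
Stage 2: m₀ = 8,240 kg, m_f = 8,240 − 4,900 = 3,340 kg; Δv = 371×9.8×ln(2.467) = 3635.8×0.9030 ≈ 3283 m/s.
Total Δv = 3081 + 3283 = 6364 m/s.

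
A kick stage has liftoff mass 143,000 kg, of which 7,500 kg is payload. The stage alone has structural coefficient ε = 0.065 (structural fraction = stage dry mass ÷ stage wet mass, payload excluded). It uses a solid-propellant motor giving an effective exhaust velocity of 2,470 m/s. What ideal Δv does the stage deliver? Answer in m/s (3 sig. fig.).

Stage wet mass = m₀ − payload = 143,000 − 7,500 = 135,500 kg.
Stage dry mass = ε × stage wet mass = 0.065 × 135,500 = 8,807.5 kg.
Burnout mass m_f = stage dry + payload = 8,807.5 + 7,500 = 16,307.5 kg.
By the Tsiolkovsky rocket equation, Δv = v_e · ln(143,000/16,307.5) = 2470.0 × ln(8.769) = 2470.0 × 2.1712 ≈ 5363 m/s.

Δv ≈ 5360 m/s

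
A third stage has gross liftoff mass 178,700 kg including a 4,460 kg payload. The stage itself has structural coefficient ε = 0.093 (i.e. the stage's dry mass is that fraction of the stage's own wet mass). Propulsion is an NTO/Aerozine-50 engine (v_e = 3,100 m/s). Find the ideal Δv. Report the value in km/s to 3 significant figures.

Δv ≈ 6.69 km/s

Stage wet mass = m₀ − payload = 178,700 − 4,460 = 174,240 kg.
Stage dry mass = ε × stage wet mass = 0.093 × 174,240 = 16,204.3 kg.
Burnout mass m_f = stage dry + payload = 16,204.3 + 4,460 = 20,664.3 kg.
Δv = v_e · ln(178,700/20,664.3) = 3100.0 × ln(8.648) = 3100.0 × 2.1573 ≈ 6688 m/s.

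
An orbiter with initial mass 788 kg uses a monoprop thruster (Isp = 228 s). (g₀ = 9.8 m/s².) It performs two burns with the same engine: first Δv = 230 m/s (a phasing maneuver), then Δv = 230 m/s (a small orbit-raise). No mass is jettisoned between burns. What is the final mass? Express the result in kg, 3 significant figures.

final mass ≈ 641 kg

v_e = Isp · g₀ = 228 × 9.8 = 2234.4 m/s.
After the first burn: m = 788 × exp(−230/2234.4) = 788 × 0.90218 = 710.918 kg.
After the second burn: m = 710.918 × exp(−230/2234.4) = 710.918 × 0.90218 = 641.376 kg.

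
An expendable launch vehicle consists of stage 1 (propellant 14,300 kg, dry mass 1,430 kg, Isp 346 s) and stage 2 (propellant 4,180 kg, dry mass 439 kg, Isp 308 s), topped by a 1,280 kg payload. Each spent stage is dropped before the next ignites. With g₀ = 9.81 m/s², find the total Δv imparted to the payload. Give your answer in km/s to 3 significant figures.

Δv ≈ 7.40 km/s

Ignition mass of stage 1 = 14,300+1,430 + 4,180+439 + 1,280 = 21,629 kg.
Stage 1: m₀ = 21,629 kg, m_f = 21,629 − 14,300 = 7,329 kg; Δv = 346×9.81×ln(2.951) = 3394.3×1.0822 ≈ 3673 m/s.
Stage 2: m₀ = 5,899 kg, m_f = 5,899 − 4,180 = 1,719 kg; Δv = 308×9.81×ln(3.432) = 3021.5×1.2330 ≈ 3726 m/s.
Total Δv = 3673 + 3726 = 7399 m/s.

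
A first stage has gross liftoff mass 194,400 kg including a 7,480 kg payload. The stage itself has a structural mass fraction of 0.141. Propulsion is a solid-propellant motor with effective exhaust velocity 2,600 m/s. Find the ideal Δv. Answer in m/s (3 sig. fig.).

Stage wet mass = m₀ − payload = 194,400 − 7,480 = 186,920 kg.
Stage dry mass = ε × stage wet mass = 0.141 × 186,920 = 26,355.7 kg.
Burnout mass m_f = stage dry + payload = 26,355.7 + 7,480 = 33,835.7 kg.
Δv = v_e · ln(194,400/33,835.7) = 2600.0 × ln(5.745) = 2600.0 × 1.7484 ≈ 4546 m/s.

Δv ≈ 4550 m/s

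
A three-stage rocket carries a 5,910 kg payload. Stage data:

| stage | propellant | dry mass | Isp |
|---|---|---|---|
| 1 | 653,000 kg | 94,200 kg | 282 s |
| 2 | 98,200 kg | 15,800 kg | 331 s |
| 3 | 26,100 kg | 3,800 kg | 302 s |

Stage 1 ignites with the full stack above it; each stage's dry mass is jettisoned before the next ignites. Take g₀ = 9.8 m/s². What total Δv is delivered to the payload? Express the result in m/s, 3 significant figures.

Ignition mass of stage 1 = 653,000+94,200 + 98,200+15,800 + 26,100+3,800 + 5,910 = 897,010 kg.
Stage 1: m₀ = 897,010 kg, m_f = 897,010 − 653,000 = 244,010 kg; Δv = 282×9.8×ln(3.676) = 2763.6×1.3019 ≈ 3598 m/s.
Stage 2: m₀ = 149,810 kg, m_f = 149,810 − 98,200 = 51,610 kg; Δv = 331×9.8×ln(2.903) = 3243.8×1.0657 ≈ 3457 m/s.
Stage 3: m₀ = 35,810 kg, m_f = 35,810 − 26,100 = 9,710 kg; Δv = 302×9.8×ln(3.688) = 2959.6×1.3051 ≈ 3862 m/s.
Total Δv = 3598 + 3457 + 3862 = 10917 m/s.

Δv ≈ 10900 m/s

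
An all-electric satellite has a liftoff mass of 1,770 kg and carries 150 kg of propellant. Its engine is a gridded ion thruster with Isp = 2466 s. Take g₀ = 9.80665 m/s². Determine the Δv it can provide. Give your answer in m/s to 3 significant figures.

Δv ≈ 2140 m/s

v_e = Isp · g₀ = 2466 × 9.80665 = 24183.2 m/s.
m_f = m₀ − m_prop = 1,770 − 150 = 1,620 kg.
Δv = v_e · ln(m₀/m_f) = 24183.2 × ln(1.093) = 24183.2 × 0.0886 ≈ 2141.5 m/s.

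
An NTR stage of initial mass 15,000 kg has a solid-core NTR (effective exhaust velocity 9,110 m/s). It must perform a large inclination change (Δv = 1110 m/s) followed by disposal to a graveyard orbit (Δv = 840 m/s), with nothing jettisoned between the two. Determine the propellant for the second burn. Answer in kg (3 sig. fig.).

propellant for the second burn ≈ 1170 kg

After the first burn: m = 15000 × exp(−1110/9110.0) = 15000 × 0.88529 = 13,279.4 kg.
After the second burn: m = 13,279.4 × exp(−840/9110.0) = 13,279.4 × 0.91192 = 12,109.8 kg.
Second-burn propellant = 13,279.4 − 12,109.8 = 1,169.6 kg.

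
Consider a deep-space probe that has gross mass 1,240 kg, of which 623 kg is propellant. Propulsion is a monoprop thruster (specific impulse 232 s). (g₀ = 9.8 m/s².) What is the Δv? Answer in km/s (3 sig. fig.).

Δv ≈ 1.59 km/s

v_e = Isp · g₀ = 232 × 9.8 = 2273.6 m/s.
m_f = m₀ − m_prop = 1,240 − 623 = 617 kg.
Using Δv = v_e ln(m₀/m_f): Δv = v_e · ln(m₀/m_f) = 2273.6 × ln(2.01) = 2273.6 × 0.6980 ≈ 1587.0 m/s.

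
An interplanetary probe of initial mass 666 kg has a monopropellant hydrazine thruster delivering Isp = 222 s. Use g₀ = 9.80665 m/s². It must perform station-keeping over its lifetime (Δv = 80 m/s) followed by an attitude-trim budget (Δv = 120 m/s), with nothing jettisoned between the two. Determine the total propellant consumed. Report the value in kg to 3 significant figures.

total propellant consumed ≈ 58.5 kg

v_e = Isp · g₀ = 222 × 9.80665 = 2177.1 m/s.
After the first burn: m = 666 × exp(−80/2177.1) = 666 × 0.96392 = 641.971 kg.
After the second burn: m = 641.971 × exp(−120/2177.1) = 641.971 × 0.94637 = 607.542 kg.
Total propellant = m₀ − m_final = 666 − 607.542 = 58.458 kg.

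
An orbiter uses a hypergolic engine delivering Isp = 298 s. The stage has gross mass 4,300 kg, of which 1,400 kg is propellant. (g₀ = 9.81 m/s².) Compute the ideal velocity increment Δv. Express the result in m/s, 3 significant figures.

Δv ≈ 1150 m/s

v_e = Isp · g₀ = 298 × 9.81 = 2923.4 m/s.
m_f = m₀ − m_prop = 4,300 − 1,400 = 2,900 kg.
By the Tsiolkovsky rocket equation, Δv = v_e · ln(m₀/m_f) = 2923.4 × ln(1.483) = 2923.4 × 0.3939 ≈ 1151.5 m/s.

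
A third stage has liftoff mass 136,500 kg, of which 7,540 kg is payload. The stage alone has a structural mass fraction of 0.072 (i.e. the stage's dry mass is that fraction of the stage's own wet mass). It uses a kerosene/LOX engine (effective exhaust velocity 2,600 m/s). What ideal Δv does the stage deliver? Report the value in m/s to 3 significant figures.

Stage wet mass = m₀ − payload = 136,500 − 7,540 = 128,960 kg.
Stage dry mass = ε × stage wet mass = 0.072 × 128,960 = 9,285.12 kg.
Burnout mass m_f = stage dry + payload = 9,285.12 + 7,540 = 16,825.12 kg.
Δv = v_e · ln(136,500/16,825.12) = 2600.0 × ln(8.113) = 2600.0 × 2.0935 ≈ 5443 m/s.

Δv ≈ 5440 m/s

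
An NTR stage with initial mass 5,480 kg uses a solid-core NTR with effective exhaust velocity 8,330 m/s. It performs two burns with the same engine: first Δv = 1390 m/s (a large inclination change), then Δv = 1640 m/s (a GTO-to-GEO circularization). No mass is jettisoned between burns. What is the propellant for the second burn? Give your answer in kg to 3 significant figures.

propellant for the second burn ≈ 829 kg

After the first burn: m = 5480 × exp(−1390/8330.0) = 5480 × 0.84631 = 4,637.78 kg.
After the second burn: m = 4,637.78 × exp(−1640/8330.0) = 4,637.78 × 0.82129 = 3,808.96 kg.
Second-burn propellant = 4,637.78 − 3,808.96 = 828.82 kg.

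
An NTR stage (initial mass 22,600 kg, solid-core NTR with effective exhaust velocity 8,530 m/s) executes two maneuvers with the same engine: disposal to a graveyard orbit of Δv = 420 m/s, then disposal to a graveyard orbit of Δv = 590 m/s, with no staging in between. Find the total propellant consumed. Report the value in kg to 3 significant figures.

total propellant consumed ≈ 2520 kg

After the first burn: m = 22600 × exp(−420/8530.0) = 22600 × 0.95195 = 21,514.1 kg.
After the second burn: m = 21,514.1 × exp(−590/8530.0) = 21,514.1 × 0.93317 = 20,076.3 kg.
Total propellant = m₀ − m_final = 22600 − 20,076.3 = 2,523.7 kg.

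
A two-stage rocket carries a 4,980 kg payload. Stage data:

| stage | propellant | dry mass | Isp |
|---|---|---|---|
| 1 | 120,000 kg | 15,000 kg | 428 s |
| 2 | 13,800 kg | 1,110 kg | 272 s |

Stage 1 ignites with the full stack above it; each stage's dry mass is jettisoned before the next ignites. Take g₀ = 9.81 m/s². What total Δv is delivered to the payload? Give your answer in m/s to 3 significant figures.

Δv ≈ 9420 m/s

Ignition mass of stage 1 = 120,000+15,000 + 13,800+1,110 + 4,980 = 154,890 kg.
Stage 1: m₀ = 154,890 kg, m_f = 154,890 − 120,000 = 34,890 kg; Δv = 428×9.81×ln(4.439) = 4198.7×1.4905 ≈ 6258 m/s.
Stage 2: m₀ = 19,890 kg, m_f = 19,890 − 13,800 = 6,090 kg; Δv = 272×9.81×ln(3.266) = 2668.3×1.1836 ≈ 3158 m/s.
Total Δv = 6258 + 3158 = 9416 m/s.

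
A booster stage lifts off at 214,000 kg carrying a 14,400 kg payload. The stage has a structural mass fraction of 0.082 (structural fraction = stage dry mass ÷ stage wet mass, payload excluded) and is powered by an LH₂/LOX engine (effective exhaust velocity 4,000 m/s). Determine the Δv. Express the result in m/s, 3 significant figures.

Stage wet mass = m₀ − payload = 214,000 − 14,400 = 199,600 kg.
Stage dry mass = ε × stage wet mass = 0.082 × 199,600 = 16,367.2 kg.
Burnout mass m_f = stage dry + payload = 16,367.2 + 14,400 = 30,767.2 kg.
Rocket equation: Δv = v_e · ln(214,000/30,767.2) = 4000.0 × ln(6.955) = 4000.0 × 1.9395 ≈ 7758 m/s.

Δv ≈ 7760 m/s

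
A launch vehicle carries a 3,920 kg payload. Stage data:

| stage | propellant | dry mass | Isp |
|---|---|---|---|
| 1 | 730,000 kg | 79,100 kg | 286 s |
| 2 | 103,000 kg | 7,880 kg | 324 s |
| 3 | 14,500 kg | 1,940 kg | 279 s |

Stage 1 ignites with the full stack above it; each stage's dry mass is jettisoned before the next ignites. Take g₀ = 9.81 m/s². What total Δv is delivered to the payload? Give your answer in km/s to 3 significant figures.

Δv ≈ 12.5 km/s

Ignition mass of stage 1 = 730,000+79,100 + 103,000+7,880 + 14,500+1,940 + 3,920 = 940,340 kg.
Stage 1: m₀ = 940,340 kg, m_f = 940,340 − 730,000 = 210,340 kg; Δv = 286×9.81×ln(4.471) = 2805.7×1.4975 ≈ 4202 m/s.
Stage 2: m₀ = 131,240 kg, m_f = 131,240 − 103,000 = 28,240 kg; Δv = 324×9.81×ln(4.647) = 3178.4×1.5363 ≈ 4883 m/s.
Stage 3: m₀ = 20,360 kg, m_f = 20,360 − 14,500 = 5,860 kg; Δv = 279×9.81×ln(3.474) = 2737.0×1.2454 ≈ 3409 m/s.
Total Δv = 4202 + 4883 + 3409 = 12494 m/s.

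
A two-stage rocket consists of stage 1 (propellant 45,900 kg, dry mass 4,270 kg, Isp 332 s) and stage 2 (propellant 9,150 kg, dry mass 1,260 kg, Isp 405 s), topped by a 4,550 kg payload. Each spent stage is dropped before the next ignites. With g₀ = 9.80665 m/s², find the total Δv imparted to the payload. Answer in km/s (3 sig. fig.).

Ignition mass of stage 1 = 45,900+4,270 + 9,150+1,260 + 4,550 = 65,130 kg.
Stage 1: m₀ = 65,130 kg, m_f = 65,130 − 45,900 = 19,230 kg; Δv = 332×9.80665×ln(3.387) = 3255.8×1.2199 ≈ 3972 m/s.
Stage 2: m₀ = 14,960 kg, m_f = 14,960 − 9,150 = 5,810 kg; Δv = 405×9.80665×ln(2.575) = 3971.7×0.9458 ≈ 3756 m/s.
Total Δv = 3972 + 3756 = 7728 m/s.

Δv ≈ 7.73 km/s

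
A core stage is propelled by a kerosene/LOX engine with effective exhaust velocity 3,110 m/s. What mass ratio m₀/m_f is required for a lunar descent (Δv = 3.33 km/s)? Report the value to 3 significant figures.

Using Δv = v_e ln(m₀/m_f): m₀/m_f = exp(Δv / v_e) = exp(3330 / 3110.0) = exp(1.0707) = 2.9175.

mass ratio ≈ 2.92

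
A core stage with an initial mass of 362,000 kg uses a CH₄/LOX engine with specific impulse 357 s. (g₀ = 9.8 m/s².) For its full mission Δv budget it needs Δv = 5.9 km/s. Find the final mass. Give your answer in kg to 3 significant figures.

v_e = Isp · g₀ = 357 × 9.8 = 3498.6 m/s.
Rocket equation: m₀/m_f = exp(Δv / v_e) = exp(5900 / 3498.6) = exp(1.6864) = 5.3999.
m_f = m₀ / 5.3999 = 362,000 / 5.3999 = 67,038.3 kg.

final mass ≈ 67000 kg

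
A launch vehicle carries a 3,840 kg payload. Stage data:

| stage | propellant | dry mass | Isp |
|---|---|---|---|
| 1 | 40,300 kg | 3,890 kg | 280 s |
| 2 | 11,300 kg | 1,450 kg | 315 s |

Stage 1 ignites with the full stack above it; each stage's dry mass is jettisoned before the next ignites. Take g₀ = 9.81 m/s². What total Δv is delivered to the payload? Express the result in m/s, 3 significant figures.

Δv ≈ 6520 m/s

Ignition mass of stage 1 = 40,300+3,890 + 11,300+1,450 + 3,840 = 60,780 kg.
Stage 1: m₀ = 60,780 kg, m_f = 60,780 − 40,300 = 20,480 kg; Δv = 280×9.81×ln(2.968) = 2746.8×1.0878 ≈ 2988 m/s.
Stage 2: m₀ = 16,590 kg, m_f = 16,590 − 11,300 = 5,290 kg; Δv = 315×9.81×ln(3.136) = 3090.2×1.1430 ≈ 3532 m/s.
Total Δv = 2988 + 3532 = 6520 m/s.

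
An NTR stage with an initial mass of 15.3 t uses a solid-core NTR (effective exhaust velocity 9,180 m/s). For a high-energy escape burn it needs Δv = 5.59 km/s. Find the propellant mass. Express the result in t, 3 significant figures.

propellant mass ≈ 6.98 t

Rocket equation: m₀/m_f = exp(Δv / v_e) = exp(5590 / 9180.0) = exp(0.6089) = 1.8385.
m_f = 15.3 / 1.8385 = 8.322 t, so propellant = m₀ − m_f = 15.3 − 8.322 = 6.978 t.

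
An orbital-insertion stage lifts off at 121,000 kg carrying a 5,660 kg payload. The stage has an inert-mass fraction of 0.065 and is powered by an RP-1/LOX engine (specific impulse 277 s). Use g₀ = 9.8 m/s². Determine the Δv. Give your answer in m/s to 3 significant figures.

Stage wet mass = m₀ − payload = 121,000 − 5,660 = 115,340 kg.
Stage dry mass = ε × stage wet mass = 0.065 × 115,340 = 7,497.1 kg.
Burnout mass m_f = stage dry + payload = 7,497.1 + 5,660 = 13,157.1 kg.
v_e = Isp · g₀ = 277 × 9.8 = 2714.6 m/s.
Δv = v_e · ln(121,000/13,157.1) = 2714.6 × ln(9.197) = 2714.6 × 2.2188 ≈ 6023 m/s.

Δv ≈ 6020 m/s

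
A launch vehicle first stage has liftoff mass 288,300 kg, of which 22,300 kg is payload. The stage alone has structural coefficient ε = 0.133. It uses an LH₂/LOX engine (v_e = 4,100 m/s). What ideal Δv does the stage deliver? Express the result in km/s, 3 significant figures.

Δv ≈ 6.60 km/s

Stage wet mass = m₀ − payload = 288,300 − 22,300 = 266,000 kg.
Stage dry mass = ε × stage wet mass = 0.133 × 266,000 = 35,378 kg.
Burnout mass m_f = stage dry + payload = 35,378 + 22,300 = 57,678 kg.
Δv = v_e · ln(288,300/57,678) = 4100.0 × ln(4.998) = 4100.0 × 1.6091 ≈ 6597 m/s.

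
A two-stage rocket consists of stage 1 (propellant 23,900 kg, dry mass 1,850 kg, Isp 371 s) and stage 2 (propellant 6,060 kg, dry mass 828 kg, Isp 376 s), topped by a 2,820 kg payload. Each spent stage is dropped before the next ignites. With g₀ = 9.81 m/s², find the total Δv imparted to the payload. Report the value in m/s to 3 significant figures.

Ignition mass of stage 1 = 23,900+1,850 + 6,060+828 + 2,820 = 35,458 kg.
Stage 1: m₀ = 35,458 kg, m_f = 35,458 − 23,900 = 11,558 kg; Δv = 371×9.81×ln(3.068) = 3639.5×1.1210 ≈ 4080 m/s.
Stage 2: m₀ = 9,708 kg, m_f = 9,708 − 6,060 = 3,648 kg; Δv = 376×9.81×ln(2.661) = 3688.6×0.9788 ≈ 3610 m/s.
Total Δv = 4080 + 3610 = 7690 m/s.

Δv ≈ 7690 m/s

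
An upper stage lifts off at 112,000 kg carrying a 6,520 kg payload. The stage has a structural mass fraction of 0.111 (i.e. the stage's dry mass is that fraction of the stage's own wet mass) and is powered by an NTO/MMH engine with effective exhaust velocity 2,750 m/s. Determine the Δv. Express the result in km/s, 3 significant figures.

Stage wet mass = m₀ − payload = 112,000 − 6,520 = 105,480 kg.
Stage dry mass = ε × stage wet mass = 0.111 × 105,480 = 11,708.3 kg.
Burnout mass m_f = stage dry + payload = 11,708.3 + 6,520 = 18,228.3 kg.
Rocket equation: Δv = v_e · ln(112,000/18,228.3) = 2750.0 × ln(6.144) = 2750.0 × 1.8155 ≈ 4993 m/s.

Δv ≈ 4.99 km/s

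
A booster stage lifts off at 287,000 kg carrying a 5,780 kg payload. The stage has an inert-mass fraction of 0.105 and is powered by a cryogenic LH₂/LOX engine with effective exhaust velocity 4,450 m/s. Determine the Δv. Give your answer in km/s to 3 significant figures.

Stage wet mass = m₀ − payload = 287,000 − 5,780 = 281,220 kg.
Stage dry mass = ε × stage wet mass = 0.105 × 281,220 = 29,528.1 kg.
Burnout mass m_f = stage dry + payload = 29,528.1 + 5,780 = 35,308.1 kg.
From the ideal rocket equation, Δv = v_e · ln(287,000/35,308.1) = 4450.0 × ln(8.128) = 4450.0 × 2.0954 ≈ 9324 m/s.

Δv ≈ 9.32 km/s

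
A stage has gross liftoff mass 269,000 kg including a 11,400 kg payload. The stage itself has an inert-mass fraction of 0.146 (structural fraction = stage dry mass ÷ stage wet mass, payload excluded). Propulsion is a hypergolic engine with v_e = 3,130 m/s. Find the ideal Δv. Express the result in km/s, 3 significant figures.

Δv ≈ 5.33 km/s

Stage wet mass = m₀ − payload = 269,000 − 11,400 = 257,600 kg.
Stage dry mass = ε × stage wet mass = 0.146 × 257,600 = 37,609.6 kg.
Burnout mass m_f = stage dry + payload = 37,609.6 + 11,400 = 49,009.6 kg.
By the Tsiolkovsky rocket equation, Δv = v_e · ln(269,000/49,009.6) = 3130.0 × ln(5.489) = 3130.0 × 1.7027 ≈ 5329 m/s.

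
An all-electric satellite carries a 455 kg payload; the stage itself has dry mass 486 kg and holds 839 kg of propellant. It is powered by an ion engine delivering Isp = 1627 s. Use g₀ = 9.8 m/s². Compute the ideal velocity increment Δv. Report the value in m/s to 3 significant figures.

Δv ≈ 10200 m/s

v_e = Isp · g₀ = 1627 × 9.8 = 15944.6 m/s.
m₀ = payload + dry + propellant = 455 + 486 + 839 = 1,780 kg.
m_f = payload + dry = 455 + 486 = 941 kg.
Rocket equation: Δv = v_e · ln(m₀/m_f) = 15944.6 × ln(1.892) = 15944.6 × 0.6374 ≈ 10163.5 m/s.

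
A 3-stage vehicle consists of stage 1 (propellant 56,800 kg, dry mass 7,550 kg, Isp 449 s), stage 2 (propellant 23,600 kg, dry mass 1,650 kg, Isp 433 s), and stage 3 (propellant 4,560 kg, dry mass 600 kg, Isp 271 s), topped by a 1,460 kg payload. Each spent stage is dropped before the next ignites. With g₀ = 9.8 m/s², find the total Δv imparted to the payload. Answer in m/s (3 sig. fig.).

Ignition mass of stage 1 = 56,800+7,550 + 23,600+1,650 + 4,560+600 + 1,460 = 96,220 kg.
Stage 1: m₀ = 96,220 kg, m_f = 96,220 − 56,800 = 39,420 kg; Δv = 449×9.8×ln(2.441) = 4400.2×0.8924 ≈ 3927 m/s.
Stage 2: m₀ = 31,870 kg, m_f = 31,870 − 23,600 = 8,270 kg; Δv = 433×9.8×ln(3.854) = 4243.4×1.3490 ≈ 5724 m/s.
Stage 3: m₀ = 6,620 kg, m_f = 6,620 − 4,560 = 2,060 kg; Δv = 271×9.8×ln(3.214) = 2655.8×1.1674 ≈ 3100 m/s.
Total Δv = 3927 + 5724 + 3100 = 12751 m/s.

Δv ≈ 12800 m/s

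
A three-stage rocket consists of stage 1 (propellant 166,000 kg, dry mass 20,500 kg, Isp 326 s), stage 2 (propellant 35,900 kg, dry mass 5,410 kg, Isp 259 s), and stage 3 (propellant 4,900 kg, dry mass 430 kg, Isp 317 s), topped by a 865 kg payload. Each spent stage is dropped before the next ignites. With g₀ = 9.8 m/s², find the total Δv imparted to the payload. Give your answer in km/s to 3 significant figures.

Δv ≈ 12.4 km/s

Ignition mass of stage 1 = 166,000+20,500 + 35,900+5,410 + 4,900+430 + 865 = 234,005 kg.
Stage 1: m₀ = 234,005 kg, m_f = 234,005 − 166,000 = 68,005 kg; Δv = 326×9.8×ln(3.441) = 3194.8×1.2358 ≈ 3948 m/s.
Stage 2: m₀ = 47,505 kg, m_f = 47,505 − 35,900 = 11,605 kg; Δv = 259×9.8×ln(4.093) = 2538.2×1.4094 ≈ 3577 m/s.
Stage 3: m₀ = 6,195 kg, m_f = 6,195 − 4,900 = 1,295 kg; Δv = 317×9.8×ln(4.784) = 3106.6×1.5652 ≈ 4863 m/s.
Total Δv = 3948 + 3577 + 4863 = 12388 m/s.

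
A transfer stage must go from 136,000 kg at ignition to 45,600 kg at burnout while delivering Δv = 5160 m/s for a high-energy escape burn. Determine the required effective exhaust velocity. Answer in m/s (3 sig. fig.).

ln(m₀/m_f) = ln(136000/45600) = ln(2.982) = 1.0927.
By the Tsiolkovsky rocket equation, v_e = Δv / ln(m₀/m_f) = 5160 / 1.0927 = 4722.0 m/s.

v_e ≈ 4720 m/s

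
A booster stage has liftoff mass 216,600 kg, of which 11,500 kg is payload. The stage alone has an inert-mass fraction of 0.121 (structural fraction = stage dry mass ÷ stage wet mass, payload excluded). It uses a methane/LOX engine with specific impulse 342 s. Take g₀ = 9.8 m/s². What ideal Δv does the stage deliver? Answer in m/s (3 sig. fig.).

Stage wet mass = m₀ − payload = 216,600 − 11,500 = 205,100 kg.
Stage dry mass = ε × stage wet mass = 0.121 × 205,100 = 24,817.1 kg.
Burnout mass m_f = stage dry + payload = 24,817.1 + 11,500 = 36,317.1 kg.
v_e = Isp · g₀ = 342 × 9.8 = 3351.6 m/s.
By the Tsiolkovsky rocket equation, Δv = v_e · ln(216,600/36,317.1) = 3351.6 × ln(5.964) = 3351.6 × 1.7858 ≈ 5985 m/s.

Δv ≈ 5990 m/s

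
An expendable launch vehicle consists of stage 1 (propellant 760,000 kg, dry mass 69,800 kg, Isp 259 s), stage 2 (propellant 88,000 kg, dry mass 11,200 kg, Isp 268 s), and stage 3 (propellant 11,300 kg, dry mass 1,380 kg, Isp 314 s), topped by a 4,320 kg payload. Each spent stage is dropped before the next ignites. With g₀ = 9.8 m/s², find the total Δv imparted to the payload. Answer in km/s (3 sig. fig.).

Δv ≈ 11.2 km/s

Ignition mass of stage 1 = 760,000+69,800 + 88,000+11,200 + 11,300+1,380 + 4,320 = 946,000 kg.
Stage 1: m₀ = 946,000 kg, m_f = 946,000 − 760,000 = 186,000 kg; Δv = 259×9.8×ln(5.086) = 2538.2×1.6265 ≈ 4128 m/s.
Stage 2: m₀ = 116,200 kg, m_f = 116,200 − 88,000 = 28,200 kg; Δv = 268×9.8×ln(4.121) = 2626.4×1.4160 ≈ 3719 m/s.
Stage 3: m₀ = 17,000 kg, m_f = 17,000 − 11,300 = 5,700 kg; Δv = 314×9.8×ln(2.982) = 3077.2×1.0927 ≈ 3363 m/s.
Total Δv = 4128 + 3719 + 3363 = 11210 m/s.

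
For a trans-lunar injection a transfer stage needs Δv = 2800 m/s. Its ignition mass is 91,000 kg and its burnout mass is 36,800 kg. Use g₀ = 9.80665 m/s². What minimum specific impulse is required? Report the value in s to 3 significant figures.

Isp ≈ 315 s

ln(m₀/m_f) = ln(91000/36800) = ln(2.473) = 0.9054.
v_e = Δv / ln(m₀/m_f) = 2800 / 0.9054 = 3092.7 m/s.
Isp = v_e / g₀ = 3092.7 / 9.80665 = 315.4 s.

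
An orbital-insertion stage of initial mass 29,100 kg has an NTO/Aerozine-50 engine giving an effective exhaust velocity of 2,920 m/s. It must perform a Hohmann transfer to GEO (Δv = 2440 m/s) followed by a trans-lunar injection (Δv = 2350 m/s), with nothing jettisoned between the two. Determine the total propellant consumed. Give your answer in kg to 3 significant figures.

total propellant consumed ≈ 23500 kg

After the first burn: m = 29100 × exp(−2440/2920.0) = 29100 × 0.43361 = 12,618.1 kg.
After the second burn: m = 12,618.1 × exp(−2350/2920.0) = 12,618.1 × 0.44718 = 5,642.56 kg.
Total propellant = m₀ − m_final = 29100 − 5,642.56 = 23,457.44 kg.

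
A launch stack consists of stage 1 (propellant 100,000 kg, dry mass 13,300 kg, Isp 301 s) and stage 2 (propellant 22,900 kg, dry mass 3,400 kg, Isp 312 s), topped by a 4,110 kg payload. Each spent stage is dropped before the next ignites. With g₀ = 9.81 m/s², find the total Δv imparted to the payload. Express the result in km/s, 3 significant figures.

Ignition mass of stage 1 = 100,000+13,300 + 22,900+3,400 + 4,110 = 143,710 kg.
Stage 1: m₀ = 143,710 kg, m_f = 143,710 − 100,000 = 43,710 kg; Δv = 301×9.81×ln(3.288) = 2952.8×1.1902 ≈ 3514 m/s.
Stage 2: m₀ = 30,410 kg, m_f = 30,410 − 22,900 = 7,510 kg; Δv = 312×9.81×ln(4.049) = 3060.7×1.3985 ≈ 4281 m/s.
Total Δv = 3514 + 4281 = 7795 m/s.

Δv ≈ 7.80 km/s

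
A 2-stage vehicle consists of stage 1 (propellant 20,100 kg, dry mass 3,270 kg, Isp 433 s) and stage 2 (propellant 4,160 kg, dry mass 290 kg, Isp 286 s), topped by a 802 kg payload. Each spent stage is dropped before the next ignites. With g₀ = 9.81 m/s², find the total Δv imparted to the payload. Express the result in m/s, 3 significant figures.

Ignition mass of stage 1 = 20,100+3,270 + 4,160+290 + 802 = 28,622 kg.
Stage 1: m₀ = 28,622 kg, m_f = 28,622 − 20,100 = 8,522 kg; Δv = 433×9.81×ln(3.359) = 4247.7×1.2115 ≈ 5146 m/s.
Stage 2: m₀ = 5,252 kg, m_f = 5,252 − 4,160 = 1,092 kg; Δv = 286×9.81×ln(4.81) = 2805.7×1.5706 ≈ 4407 m/s.
Total Δv = 5146 + 4407 = 9553 m/s.

Δv ≈ 9550 m/s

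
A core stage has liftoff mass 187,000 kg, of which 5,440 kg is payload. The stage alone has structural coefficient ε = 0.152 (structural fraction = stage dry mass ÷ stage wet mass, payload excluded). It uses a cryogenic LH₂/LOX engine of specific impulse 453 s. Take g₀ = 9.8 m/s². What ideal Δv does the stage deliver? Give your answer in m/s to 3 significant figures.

Stage wet mass = m₀ − payload = 187,000 − 5,440 = 181,560 kg.
Stage dry mass = ε × stage wet mass = 0.152 × 181,560 = 27,597.1 kg.
Burnout mass m_f = stage dry + payload = 27,597.1 + 5,440 = 33,037.1 kg.
v_e = Isp · g₀ = 453 × 9.8 = 4439.4 m/s.
By the Tsiolkovsky rocket equation, Δv = v_e · ln(187,000/33,037.1) = 4439.4 × ln(5.66) = 4439.4 × 1.7335 ≈ 7696 m/s.

Δv ≈ 7700 m/s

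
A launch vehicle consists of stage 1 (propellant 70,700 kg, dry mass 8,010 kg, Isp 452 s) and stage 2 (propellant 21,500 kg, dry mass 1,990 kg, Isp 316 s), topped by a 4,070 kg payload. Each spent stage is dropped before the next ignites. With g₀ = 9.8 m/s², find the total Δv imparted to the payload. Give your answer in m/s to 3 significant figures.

Ignition mass of stage 1 = 70,700+8,010 + 21,500+1,990 + 4,070 = 106,270 kg.
Stage 1: m₀ = 106,270 kg, m_f = 106,270 − 70,700 = 35,570 kg; Δv = 452×9.8×ln(2.988) = 4429.6×1.0945 ≈ 4848 m/s.
Stage 2: m₀ = 27,560 kg, m_f = 27,560 − 21,500 = 6,060 kg; Δv = 316×9.8×ln(4.548) = 3096.8×1.5147 ≈ 4691 m/s.
Total Δv = 4848 + 4691 = 9539 m/s.

Δv ≈ 9540 m/s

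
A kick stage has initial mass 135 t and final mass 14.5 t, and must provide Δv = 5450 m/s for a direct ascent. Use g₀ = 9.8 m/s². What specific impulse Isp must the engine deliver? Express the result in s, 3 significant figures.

ln(m₀/m_f) = ln(135000/14500) = ln(9.31) = 2.2311.
Using Δv = v_e ln(m₀/m_f): v_e = Δv / ln(m₀/m_f) = 5450 / 2.2311 = 2442.7 m/s.
Isp = v_e / g₀ = 2442.7 / 9.8 = 249.3 s.

Isp ≈ 249 s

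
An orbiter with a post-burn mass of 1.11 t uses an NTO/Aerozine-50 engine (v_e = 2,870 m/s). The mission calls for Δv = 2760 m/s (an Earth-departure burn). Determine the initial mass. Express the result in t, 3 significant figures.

initial mass ≈ 2.90 t

From the ideal rocket equation, m₀/m_f = exp(Δv / v_e) = exp(2760 / 2870.0) = exp(0.9617) = 2.6161.
m₀ = m_f × 2.6161 = 1.11 × 2.6161 = 2.90387 t.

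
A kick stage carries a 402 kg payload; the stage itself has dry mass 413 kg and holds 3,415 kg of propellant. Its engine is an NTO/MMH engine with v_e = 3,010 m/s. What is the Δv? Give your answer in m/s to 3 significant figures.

Δv ≈ 4960 m/s

m₀ = payload + dry + propellant = 402 + 413 + 3,415 = 4,230 kg.
m_f = payload + dry = 402 + 413 = 815 kg.
Rocket equation: Δv = v_e · ln(m₀/m_f) = 3010.0 × ln(5.19) = 3010.0 × 1.6468 ≈ 4956.8 m/s.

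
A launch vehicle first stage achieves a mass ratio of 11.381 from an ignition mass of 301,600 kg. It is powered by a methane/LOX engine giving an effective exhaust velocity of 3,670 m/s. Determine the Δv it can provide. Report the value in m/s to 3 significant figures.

By the Tsiolkovsky rocket equation, Δv = v_e · ln(11.381) = 3670.0 × 2.4319 ≈ 8925.2 m/s.

Δv ≈ 8930 m/s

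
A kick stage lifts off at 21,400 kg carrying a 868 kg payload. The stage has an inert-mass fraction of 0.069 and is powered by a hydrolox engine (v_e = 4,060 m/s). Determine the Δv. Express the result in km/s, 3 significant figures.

Δv ≈ 9.08 km/s

Stage wet mass = m₀ − payload = 21,400 − 868 = 20,532 kg.
Stage dry mass = ε × stage wet mass = 0.069 × 20,532 = 1,416.71 kg.
Burnout mass m_f = stage dry + payload = 1,416.71 + 868 = 2,284.71 kg.
Rocket equation: Δv = v_e · ln(21,400/2,284.71) = 4060.0 × ln(9.367) = 4060.0 × 2.2372 ≈ 9083 m/s.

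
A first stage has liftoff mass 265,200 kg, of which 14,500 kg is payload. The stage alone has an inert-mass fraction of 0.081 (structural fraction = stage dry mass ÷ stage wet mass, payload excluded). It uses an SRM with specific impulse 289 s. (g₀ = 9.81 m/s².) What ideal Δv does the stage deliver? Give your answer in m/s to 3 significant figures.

Stage wet mass = m₀ − payload = 265,200 − 14,500 = 250,700 kg.
Stage dry mass = ε × stage wet mass = 0.081 × 250,700 = 20,306.7 kg.
Burnout mass m_f = stage dry + payload = 20,306.7 + 14,500 = 34,806.7 kg.
v_e = Isp · g₀ = 289 × 9.81 = 2835.1 m/s.
From the ideal rocket equation, Δv = v_e · ln(265,200/34,806.7) = 2835.1 × ln(7.619) = 2835.1 × 2.0307 ≈ 5757 m/s.

Δv ≈ 5760 m/s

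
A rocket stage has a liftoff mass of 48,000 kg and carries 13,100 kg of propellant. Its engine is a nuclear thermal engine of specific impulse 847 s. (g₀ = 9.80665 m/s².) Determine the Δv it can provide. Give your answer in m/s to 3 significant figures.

v_e = Isp · g₀ = 847 × 9.80665 = 8306.2 m/s.
m_f = m₀ − m_prop = 48,000 − 13,100 = 34,900 kg.
By the Tsiolkovsky rocket equation, Δv = v_e · ln(m₀/m_f) = 8306.2 × ln(1.375) = 8306.2 × 0.3187 ≈ 2647.3 m/s.

Δv ≈ 2650 m/s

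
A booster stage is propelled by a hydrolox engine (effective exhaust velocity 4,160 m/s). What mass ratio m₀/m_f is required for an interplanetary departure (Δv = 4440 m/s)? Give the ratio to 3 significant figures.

mass ratio ≈ 2.91

Rocket equation: m₀/m_f = exp(Δv / v_e) = exp(4440 / 4160.0) = exp(1.0673) = 2.9075.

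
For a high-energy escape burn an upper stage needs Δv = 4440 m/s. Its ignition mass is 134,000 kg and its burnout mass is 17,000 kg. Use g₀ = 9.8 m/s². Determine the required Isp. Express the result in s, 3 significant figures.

Isp ≈ 219 s

ln(m₀/m_f) = ln(134000/17000) = ln(7.882) = 2.0646.
v_e = Δv / ln(m₀/m_f) = 4440 / 2.0646 = 2150.5 m/s.
Isp = v_e / g₀ = 2150.5 / 9.8 = 219.4 s.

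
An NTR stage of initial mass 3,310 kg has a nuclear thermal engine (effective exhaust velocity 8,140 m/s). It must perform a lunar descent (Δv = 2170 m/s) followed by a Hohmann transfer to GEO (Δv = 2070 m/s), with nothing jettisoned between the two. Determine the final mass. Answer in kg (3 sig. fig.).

After the first burn: m = 3310 × exp(−2170/8140.0) = 3310 × 0.76599 = 2,535.43 kg.
After the second burn: m = 2,535.43 × exp(−2070/8140.0) = 2,535.43 × 0.77546 = 1,966.12 kg.

final mass ≈ 1970 kg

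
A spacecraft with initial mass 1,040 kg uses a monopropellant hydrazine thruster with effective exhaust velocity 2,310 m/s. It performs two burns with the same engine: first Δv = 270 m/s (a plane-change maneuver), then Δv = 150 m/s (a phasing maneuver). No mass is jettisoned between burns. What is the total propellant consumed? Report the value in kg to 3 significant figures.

total propellant consumed ≈ 173 kg

After the first burn: m = 1040 × exp(−270/2310.0) = 1040 × 0.88969 = 925.278 kg.
After the second burn: m = 925.278 × exp(−150/2310.0) = 925.278 × 0.93713 = 867.106 kg.
Total propellant = m₀ − m_final = 1040 − 867.106 = 172.894 kg.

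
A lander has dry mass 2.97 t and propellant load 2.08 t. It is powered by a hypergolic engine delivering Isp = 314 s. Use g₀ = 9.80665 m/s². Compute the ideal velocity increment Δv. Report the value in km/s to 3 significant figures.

v_e = Isp · g₀ = 314 × 9.80665 = 3079.3 m/s.
m₀ = m_dry + m_prop = 2.97 + 2.08 = 5.05 t.
Δv = v_e · ln(m₀/m_f) = 3079.3 × ln(1.7) = 3079.3 × 0.5308 ≈ 1634.6 m/s.

Δv ≈ 1.63 km/s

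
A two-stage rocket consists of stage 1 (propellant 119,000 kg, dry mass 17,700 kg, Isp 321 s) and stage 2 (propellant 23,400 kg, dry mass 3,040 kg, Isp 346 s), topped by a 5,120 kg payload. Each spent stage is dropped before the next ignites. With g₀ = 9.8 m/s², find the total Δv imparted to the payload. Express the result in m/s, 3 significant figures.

Ignition mass of stage 1 = 119,000+17,700 + 23,400+3,040 + 5,120 = 168,260 kg.
Stage 1: m₀ = 168,260 kg, m_f = 168,260 − 119,000 = 49,260 kg; Δv = 321×9.8×ln(3.416) = 3145.8×1.2284 ≈ 3864 m/s.
Stage 2: m₀ = 31,560 kg, m_f = 31,560 − 23,400 = 8,160 kg; Δv = 346×9.8×ln(3.868) = 3390.8×1.3526 ≈ 4587 m/s.
Total Δv = 3864 + 4587 = 8451 m/s.

Δv ≈ 8450 m/s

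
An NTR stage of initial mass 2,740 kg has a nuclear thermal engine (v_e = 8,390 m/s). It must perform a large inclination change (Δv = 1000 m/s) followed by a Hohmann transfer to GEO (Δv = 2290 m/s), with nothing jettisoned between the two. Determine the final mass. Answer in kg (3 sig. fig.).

After the first burn: m = 2740 × exp(−1000/8390.0) = 2740 × 0.88764 = 2,432.13 kg.
After the second burn: m = 2,432.13 × exp(−2290/8390.0) = 2,432.13 × 0.76114 = 1,851.19 kg.

final mass ≈ 1850 kg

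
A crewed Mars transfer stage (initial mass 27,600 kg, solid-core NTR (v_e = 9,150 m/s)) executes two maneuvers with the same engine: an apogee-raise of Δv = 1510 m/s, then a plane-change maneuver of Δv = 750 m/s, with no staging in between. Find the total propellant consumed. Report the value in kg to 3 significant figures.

After the first burn: m = 27600 × exp(−1510/9150.0) = 27600 × 0.84787 = 23,401.2 kg.
After the second burn: m = 23,401.2 × exp(−750/9150.0) = 23,401.2 × 0.92130 = 21,559.5 kg.
Total propellant = m₀ − m_final = 27600 − 21,559.5 = 6,040.5 kg.

total propellant consumed ≈ 6040 kg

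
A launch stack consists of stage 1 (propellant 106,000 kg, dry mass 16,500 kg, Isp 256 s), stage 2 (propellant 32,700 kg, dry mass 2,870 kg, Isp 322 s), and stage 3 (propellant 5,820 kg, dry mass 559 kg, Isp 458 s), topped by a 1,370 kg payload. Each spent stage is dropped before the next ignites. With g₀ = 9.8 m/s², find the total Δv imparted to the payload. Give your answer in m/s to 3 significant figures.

Δv ≈ 13200 m/s

Ignition mass of stage 1 = 106,000+16,500 + 32,700+2,870 + 5,820+559 + 1,370 = 165,819 kg.
Stage 1: m₀ = 165,819 kg, m_f = 165,819 − 106,000 = 59,819 kg; Δv = 256×9.8×ln(2.772) = 2508.8×1.0196 ≈ 2558 m/s.
Stage 2: m₀ = 43,319 kg, m_f = 43,319 − 32,700 = 10,619 kg; Δv = 322×9.8×ln(4.079) = 3155.6×1.4059 ≈ 4437 m/s.
Stage 3: m₀ = 7,749 kg, m_f = 7,749 − 5,820 = 1,929 kg; Δv = 458×9.8×ln(4.017) = 4488.4×1.3906 ≈ 6241 m/s.
Total Δv = 2558 + 4437 + 6241 = 13236 m/s.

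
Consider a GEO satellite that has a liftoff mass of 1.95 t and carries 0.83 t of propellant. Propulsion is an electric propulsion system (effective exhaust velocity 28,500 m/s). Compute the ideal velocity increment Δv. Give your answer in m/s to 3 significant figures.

Δv ≈ 15800 m/s

m_f = m₀ − m_prop = 1.95 − 0.83 = 1.12 t.
By the Tsiolkovsky rocket equation, Δv = v_e · ln(m₀/m_f) = 28500.0 × ln(1.741) = 28500.0 × 0.5545 ≈ 15803.3 m/s.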